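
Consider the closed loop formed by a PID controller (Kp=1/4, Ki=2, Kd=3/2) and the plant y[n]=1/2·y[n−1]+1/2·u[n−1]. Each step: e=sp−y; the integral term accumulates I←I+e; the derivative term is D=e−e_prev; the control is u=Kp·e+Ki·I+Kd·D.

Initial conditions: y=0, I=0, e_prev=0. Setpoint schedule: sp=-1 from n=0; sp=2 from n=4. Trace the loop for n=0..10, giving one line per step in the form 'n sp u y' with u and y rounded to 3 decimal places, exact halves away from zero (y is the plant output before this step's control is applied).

0 -1 -3.750 0.000
1 -1 2.781 -1.875
2 -1 -7.012 0.453
3 -1 7.571 -3.279
4 2 -2.563 2.146
5 2 9.612 -0.209
6 2 -7.916 4.702
7 2 17.705 -1.607
8 2 -20.754 8.049
9 2 35.638 -6.353
10 2 -47.991 14.642

(exact arithmetic carried between steps; '≈' marks a value shown rounded to 6 d.p. or computed from one; I and e_prev carry over from the previous line; the table rounds u and y to 3 d.p., halves away from zero)
n=0: y=0, sp=-1, e=sp−y=-1; I=-1, D=e−e_prev=-1; u=1/4·(-1)+2·(-1)+3/2·(-1)=-3.75; next y=1/2·0+1/2·(-3.75)=-1.875
n=1: y=-1.875, sp=-1, e=sp−y=0.875; I=-0.125, D=e−e_prev=1.875; u=1/4·0.875+2·(-0.125)+3/2·1.875=2.78125; next y=1/2·(-1.875)+1/2·2.78125=0.453125
n=2: y=0.453125, sp=-1, e=sp−y=-1.453125; I=-1.578125, D=e−e_prev=-2.328125; u=1/4·(-1.453125)+2·(-1.578125)+3/2·(-2.328125)≈-7.011719; next y=1/2·0.453125+1/2·(-7.011719)≈-3.279297
n=3: y≈-3.279297, sp=-1, e=sp−y≈2.279297; I≈0.701172, D=e−e_prev≈3.732422; u=1/4·2.279297+2·0.701172+3/2·3.732422≈7.570801; next y=1/2·(-3.279297)+1/2·7.570801≈2.145752
n=4: y≈2.145752, sp=2, e=sp−y≈-0.145752; I≈0.555420, D=e−e_prev≈-2.425049; u=1/4·(-0.145752)+2·0.555420+3/2·(-2.425049)≈-2.563171; next y=1/2·2.145752+1/2·(-2.563171)≈-0.208710
n=5: y≈-0.208710, sp=2, e=sp−y≈2.208710; I≈2.764130, D=e−e_prev≈2.354462; u=1/4·2.208710+2·2.764130+3/2·2.354462≈9.612129; next y=1/2·(-0.208710)+1/2·9.612129≈4.701710
n=6: y≈4.701710, sp=2, e=sp−y≈-2.701710; I≈0.062420, D=e−e_prev≈-4.910419; u=1/4·(-2.701710)+2·0.062420+3/2·(-4.910419)≈-7.916217; next y=1/2·4.701710+1/2·(-7.916217)≈-1.607254
n=7: y≈-1.607254, sp=2, e=sp−y≈3.607254; I≈3.669673, D=e−e_prev≈6.308963; u=1/4·3.607254+2·3.669673+3/2·6.308963≈17.704605; next y=1/2·(-1.607254)+1/2·17.704605≈8.048676
n=8: y≈8.048676, sp=2, e=sp−y≈-6.048676; I≈-2.379002, D=e−e_prev≈-9.655929; u=1/4·(-6.048676)+2·(-2.379002)+3/2·(-9.655929)≈-20.754068; next y=1/2·8.048676+1/2·(-20.754068)≈-6.352696
n=9: y≈-6.352696, sp=2, e=sp−y≈8.352696; I≈5.973694, D=e−e_prev≈14.401372; u=1/4·8.352696+2·5.973694+3/2·14.401372≈35.637619; next y=1/2·(-6.352696)+1/2·35.637619≈14.642461
n=10: y≈14.642461, sp=2, e=sp−y≈-12.642461; I≈-6.668768, D=e−e_prev≈-20.995157; u=1/4·(-12.642461)+2·(-6.668768)+3/2·(-20.995157)≈-47.990887; next y=1/2·14.642461+1/2·(-47.990887)≈-16.674213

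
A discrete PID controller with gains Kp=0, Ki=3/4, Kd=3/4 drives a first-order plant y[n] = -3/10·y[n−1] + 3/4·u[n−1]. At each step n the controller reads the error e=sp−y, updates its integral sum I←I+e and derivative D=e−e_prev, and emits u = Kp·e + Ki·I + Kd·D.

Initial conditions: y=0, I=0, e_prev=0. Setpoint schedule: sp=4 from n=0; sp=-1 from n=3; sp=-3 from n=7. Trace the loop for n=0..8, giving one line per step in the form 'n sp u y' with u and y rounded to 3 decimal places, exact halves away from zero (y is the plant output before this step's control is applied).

(exact arithmetic carried between steps; '≈' marks a value shown rounded to 6 d.p. or computed from one; I and e_prev carry over from the previous line; the table rounds u and y to 3 d.p., halves away from zero)
n=0: y=0, sp=4, e=sp−y=4; I=4, D=e−e_prev=4; u=0·4+3/4·4+3/4·4=6; next y=-3/10·0+3/4·6=4.5
n=1: y=4.5, sp=4, e=sp−y=-0.5; I=3.5, D=e−e_prev=-4.5; u=0·(-0.5)+3/4·3.5+3/4·(-4.5)=-0.75; next y=-3/10·4.5+3/4·(-0.75)=-1.9125
n=2: y=-1.9125, sp=4, e=sp−y=5.9125; I=9.4125, D=e−e_prev=6.4125; u=0·5.9125+3/4·9.4125+3/4·6.4125=11.86875; next y=-3/10·(-1.9125)+3/4·11.86875≈9.475313
n=3: y≈9.475313, sp=-1, e=sp−y≈-10.475313; I≈-1.062813, D=e−e_prev≈-16.387813; u=0·(-10.475313)+3/4·(-1.062813)+3/4·(-16.387813)≈-13.087969; next y=-3/10·9.475313+3/4·(-13.087969)≈-12.658570
n=4: y≈-12.658570, sp=-1, e=sp−y≈11.658570; I≈10.595758, D=e−e_prev≈22.133883; u=0·11.658570+3/4·10.595758+3/4·22.133883≈24.547230; next y=-3/10·(-12.658570)+3/4·24.547230≈22.207994
n=5: y≈22.207994, sp=-1, e=sp−y≈-23.207994; I≈-12.612236, D=e−e_prev≈-34.866564; u=0·(-23.207994)+3/4·(-12.612236)+3/4·(-34.866564)≈-35.609100; next y=-3/10·22.207994+3/4·(-35.609100)≈-33.369223
n=6: y≈-33.369223, sp=-1, e=sp−y≈32.369223; I≈19.756987, D=e−e_prev≈55.577217; u=0·32.369223+3/4·19.756987+3/4·55.577217≈56.500653; next y=-3/10·(-33.369223)+3/4·56.500653≈52.386257
n=7: y≈52.386257, sp=-3, e=sp−y≈-55.386257; I≈-35.629270, D=e−e_prev≈-87.755481; u=0·(-55.386257)+3/4·(-35.629270)+3/4·(-87.755481)≈-92.538563; next y=-3/10·52.386257+3/4·(-92.538563)≈-85.119799
n=8: y≈-85.119799, sp=-3, e=sp−y≈82.119799; I≈46.490529, D=e−e_prev≈137.506056; u=0·82.119799+3/4·46.490529+3/4·137.506056≈137.997439; next y=-3/10·(-85.119799)+3/4·137.997439≈129.034019

0 4 6.000 0.000
1 4 -0.750 4.500
2 4 11.869 -1.913
3 -1 -13.088 9.475
4 -1 24.547 -12.659
5 -1 -35.609 22.208
6 -1 56.501 -33.369
7 -3 -92.539 52.386
8 -3 137.997 -85.120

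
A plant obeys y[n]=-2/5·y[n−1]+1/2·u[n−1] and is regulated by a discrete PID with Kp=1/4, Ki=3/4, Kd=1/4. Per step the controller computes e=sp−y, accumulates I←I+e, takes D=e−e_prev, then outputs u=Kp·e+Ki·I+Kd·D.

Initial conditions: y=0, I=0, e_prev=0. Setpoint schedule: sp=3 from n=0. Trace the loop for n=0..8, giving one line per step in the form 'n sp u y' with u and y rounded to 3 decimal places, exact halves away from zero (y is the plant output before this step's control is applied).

(exact arithmetic carried between steps; '≈' marks a value shown rounded to 6 d.p. or computed from one; I and e_prev carry over from the previous line; the table rounds u and y to 3 d.p., halves away from zero)
n=0: y=0, sp=3, e=sp−y=3; I=3, D=e−e_prev=3; u=1/4·3+3/4·3+1/4·3=3.75; next y=-2/5·0+1/2·3.75=1.875
n=1: y=1.875, sp=3, e=sp−y=1.125; I=4.125, D=e−e_prev=-1.875; u=1/4·1.125+3/4·4.125+1/4·(-1.875)=2.90625; next y=-2/5·1.875+1/2·2.90625=0.703125
n=2: y=0.703125, sp=3, e=sp−y=2.296875; I=6.421875, D=e−e_prev=1.171875; u=1/4·2.296875+3/4·6.421875+1/4·1.171875≈5.683594; next y=-2/5·0.703125+1/2·5.683594≈2.560547
n=3: y≈2.560547, sp=3, e=sp−y≈0.439453; I≈6.861328, D=e−e_prev≈-1.857422; u=1/4·0.439453+3/4·6.861328+1/4·(-1.857422)≈4.791504; next y=-2/5·2.560547+1/2·4.791504≈1.371533
n=4: y≈1.371533, sp=3, e=sp−y≈1.628467; I≈8.489795, D=e−e_prev≈1.189014; u=1/4·1.628467+3/4·8.489795+1/4·1.189014≈7.071716; next y=-2/5·1.371533+1/2·7.071716≈2.987245
n=5: y≈2.987245, sp=3, e=sp−y≈0.012755; I≈8.502550, D=e−e_prev≈-1.615712; u=1/4·0.012755+3/4·8.502550+1/4·(-1.615712)≈5.976173; next y=-2/5·2.987245+1/2·5.976173≈1.793189
n=6: y≈1.793189, sp=3, e=sp−y≈1.206811; I≈9.709361, D=e−e_prev≈1.194056; u=1/4·1.206811+3/4·9.709361+1/4·1.194056≈7.882238; next y=-2/5·1.793189+1/2·7.882238≈3.223843
n=7: y≈3.223843, sp=3, e=sp−y≈-0.223843; I≈9.485518, D=e−e_prev≈-1.430655; u=1/4·(-0.223843)+3/4·9.485518+1/4·(-1.430655)≈6.700514; next y=-2/5·3.223843+1/2·6.700514≈2.060720
n=8: y≈2.060720, sp=3, e=sp−y≈0.939280; I≈10.424798, D=e−e_prev≈1.163124; u=1/4·0.939280+3/4·10.424798+1/4·1.163124≈8.344200; next y=-2/5·2.060720+1/2·8.344200≈3.347812

0 3 3.750 0.000
1 3 2.906 1.875
2 3 5.684 0.703
3 3 4.792 2.561
4 3 7.072 1.372
5 3 5.976 2.987
6 3 7.882 1.793
7 3 6.701 3.224
8 3 8.344 2.061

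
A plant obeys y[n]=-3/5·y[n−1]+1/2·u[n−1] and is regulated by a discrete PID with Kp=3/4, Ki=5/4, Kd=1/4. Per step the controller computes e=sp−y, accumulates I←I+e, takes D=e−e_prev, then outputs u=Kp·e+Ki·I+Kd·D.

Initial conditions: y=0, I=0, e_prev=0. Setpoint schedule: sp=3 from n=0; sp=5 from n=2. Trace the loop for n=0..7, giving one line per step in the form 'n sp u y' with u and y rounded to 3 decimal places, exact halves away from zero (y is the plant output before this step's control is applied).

0 3 6.750 0.000
1 3 2.156 3.375
2 5 16.755 -0.947
3 5 0.350 8.946
4 5 29.702 -5.193
5 5 -13.200 17.967
6 5 55.911 -17.380
7 5 -50.418 38.384

(exact arithmetic carried between steps; '≈' marks a value shown rounded to 6 d.p. or computed from one; I and e_prev carry over from the previous line; the table rounds u and y to 3 d.p., halves away from zero)
n=0: y=0, sp=3, e=sp−y=3; I=3, D=e−e_prev=3; u=3/4·3+5/4·3+1/4·3=6.75; next y=-3/5·0+1/2·6.75=3.375
n=1: y=3.375, sp=3, e=sp−y=-0.375; I=2.625, D=e−e_prev=-3.375; u=3/4·(-0.375)+5/4·2.625+1/4·(-3.375)=2.15625; next y=-3/5·3.375+1/2·2.15625=-0.946875
n=2: y=-0.946875, sp=5, e=sp−y=5.946875; I=8.571875, D=e−e_prev=6.321875; u=3/4·5.946875+5/4·8.571875+1/4·6.321875≈16.755469; next y=-3/5·(-0.946875)+1/2·16.755469≈8.945859
n=3: y≈8.945859, sp=5, e=sp−y≈-3.945859; I≈4.626016, D=e−e_prev≈-9.892734; u=3/4·(-3.945859)+5/4·4.626016+1/4·(-9.892734)≈0.349941; next y=-3/5·8.945859+1/2·0.349941≈-5.192545
n=4: y≈-5.192545, sp=5, e=sp−y≈10.192545; I≈14.818561, D=e−e_prev≈14.138404; u=3/4·10.192545+5/4·14.818561+1/4·14.138404≈29.702210; next y=-3/5·(-5.192545)+1/2·29.702210≈17.966632
n=5: y≈17.966632, sp=5, e=sp−y≈-12.966632; I≈1.851928, D=e−e_prev≈-23.159177; u=3/4·(-12.966632)+5/4·1.851928+1/4·(-23.159177)≈-13.199858; next y=-3/5·17.966632+1/2·(-13.199858)≈-17.379908
n=6: y≈-17.379908, sp=5, e=sp−y≈22.379908; I≈24.231837, D=e−e_prev≈35.346540; u=3/4·22.379908+5/4·24.231837+1/4·35.346540≈55.911362; next y=-3/5·(-17.379908)+1/2·55.911362≈38.383626
n=7: y≈38.383626, sp=5, e=sp−y≈-33.383626; I≈-9.151789, D=e−e_prev≈-55.763534; u=3/4·(-33.383626)+5/4·(-9.151789)+1/4·(-55.763534)≈-50.418340; next y=-3/5·38.383626+1/2·(-50.418340)≈-48.239346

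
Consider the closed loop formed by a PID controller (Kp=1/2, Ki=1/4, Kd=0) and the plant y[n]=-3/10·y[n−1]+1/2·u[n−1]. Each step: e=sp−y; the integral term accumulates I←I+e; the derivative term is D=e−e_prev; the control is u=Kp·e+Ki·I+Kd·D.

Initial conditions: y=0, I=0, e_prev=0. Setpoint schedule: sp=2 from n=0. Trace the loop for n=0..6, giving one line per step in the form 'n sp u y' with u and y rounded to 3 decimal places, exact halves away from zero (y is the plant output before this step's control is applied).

(exact arithmetic carried between steps; '≈' marks a value shown rounded to 6 d.p. or computed from one; I and e_prev carry over from the previous line; the table rounds u and y to 3 d.p., halves away from zero)
n=0: y=0, sp=2, e=sp−y=2; I=2, D=e−e_prev=2; u=1/2·2+1/4·2+0·2=1.5; next y=-3/10·0+1/2·1.5=0.75
n=1: y=0.75, sp=2, e=sp−y=1.25; I=3.25, D=e−e_prev=-0.75; u=1/2·1.25+1/4·3.25+0·(-0.75)=1.4375; next y=-3/10·0.75+1/2·1.4375=0.49375
n=2: y=0.49375, sp=2, e=sp−y=1.50625; I=4.75625, D=e−e_prev=0.25625; u=1/2·1.50625+1/4·4.75625+0·0.25625≈1.942188; next y=-3/10·0.49375+1/2·1.942188≈0.822969
n=3: y≈0.822969, sp=2, e=sp−y≈1.177031; I≈5.933281, D=e−e_prev≈-0.329219; u=1/2·1.177031+1/4·5.933281+0·(-0.329219)≈2.071836; next y=-3/10·0.822969+1/2·2.071836≈0.789027
n=4: y≈0.789027, sp=2, e=sp−y≈1.210973; I≈7.144254, D=e−e_prev≈0.033941; u=1/2·1.210973+1/4·7.144254+0·0.033941≈2.391550; next y=-3/10·0.789027+1/2·2.391550≈0.959067
n=5: y≈0.959067, sp=2, e=sp−y≈1.040933; I≈8.185187, D=e−e_prev≈-0.170039; u=1/2·1.040933+1/4·8.185187+0·(-0.170039)≈2.566763; next y=-3/10·0.959067+1/2·2.566763≈0.995662
n=6: y≈0.995662, sp=2, e=sp−y≈1.004338; I≈9.189525, D=e−e_prev≈-0.036595; u=1/2·1.004338+1/4·9.189525+0·(-0.036595)≈2.799551; next y=-3/10·0.995662+1/2·2.799551≈1.101077

0 2 1.500 0.000
1 2 1.438 0.750
2 2 1.942 0.494
3 2 2.072 0.823
4 2 2.392 0.789
5 2 2.567 0.959
6 2 2.800 0.996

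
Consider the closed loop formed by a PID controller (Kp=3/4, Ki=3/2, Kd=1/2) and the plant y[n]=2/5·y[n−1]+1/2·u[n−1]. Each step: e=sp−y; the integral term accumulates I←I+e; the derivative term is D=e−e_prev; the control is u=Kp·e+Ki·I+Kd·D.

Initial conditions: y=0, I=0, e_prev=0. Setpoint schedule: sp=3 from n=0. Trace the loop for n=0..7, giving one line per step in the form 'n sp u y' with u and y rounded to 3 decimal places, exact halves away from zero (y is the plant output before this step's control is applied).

(exact arithmetic carried between steps; '≈' marks a value shown rounded to 6 d.p. or computed from one; I and e_prev carry over from the previous line; the table rounds u and y to 3 d.p., halves away from zero)
n=0: y=0, sp=3, e=sp−y=3; I=3, D=e−e_prev=3; u=3/4·3+3/2·3+1/2·3=8.25; next y=2/5·0+1/2·8.25=4.125
n=1: y=4.125, sp=3, e=sp−y=-1.125; I=1.875, D=e−e_prev=-4.125; u=3/4·(-1.125)+3/2·1.875+1/2·(-4.125)=-0.09375; next y=2/5·4.125+1/2·(-0.09375)=1.603125
n=2: y=1.603125, sp=3, e=sp−y=1.396875; I=3.271875, D=e−e_prev=2.521875; u=3/4·1.396875+3/2·3.271875+1/2·2.521875≈7.216406; next y=2/5·1.603125+1/2·7.216406≈4.249453
n=3: y≈4.249453, sp=3, e=sp−y≈-1.249453; I≈2.022422, D=e−e_prev≈-2.646328; u=3/4·(-1.249453)+3/2·2.022422+1/2·(-2.646328)≈0.773379; next y=2/5·4.249453+1/2·0.773379≈2.086471
n=4: y≈2.086471, sp=3, e=sp−y≈0.913529; I≈2.935951, D=e−e_prev≈2.162982; u=3/4·0.913529+3/2·2.935951+1/2·2.162982≈6.170565; next y=2/5·2.086471+1/2·6.170565≈3.919871
n=5: y≈3.919871, sp=3, e=sp−y≈-0.919871; I≈2.016080, D=e−e_prev≈-1.833400; u=3/4·(-0.919871)+3/2·2.016080+1/2·(-1.833400)≈1.417518; next y=2/5·3.919871+1/2·1.417518≈2.276707
n=6: y≈2.276707, sp=3, e=sp−y≈0.723293; I≈2.739373, D=e−e_prev≈1.643164; u=3/4·0.723293+3/2·2.739373+1/2·1.643164≈5.473112; next y=2/5·2.276707+1/2·5.473112≈3.647239
n=7: y≈3.647239, sp=3, e=sp−y≈-0.647239; I≈2.092135, D=e−e_prev≈-1.370532; u=3/4·(-0.647239)+3/2·2.092135+1/2·(-1.370532)≈1.967507; next y=2/5·3.647239+1/2·1.967507≈2.442649

0 3 8.250 0.000
1 3 -0.094 4.125
2 3 7.216 1.603
3 3 0.773 4.249
4 3 6.171 2.086
5 3 1.418 3.920
6 3 5.473 2.277
7 3 1.968 3.647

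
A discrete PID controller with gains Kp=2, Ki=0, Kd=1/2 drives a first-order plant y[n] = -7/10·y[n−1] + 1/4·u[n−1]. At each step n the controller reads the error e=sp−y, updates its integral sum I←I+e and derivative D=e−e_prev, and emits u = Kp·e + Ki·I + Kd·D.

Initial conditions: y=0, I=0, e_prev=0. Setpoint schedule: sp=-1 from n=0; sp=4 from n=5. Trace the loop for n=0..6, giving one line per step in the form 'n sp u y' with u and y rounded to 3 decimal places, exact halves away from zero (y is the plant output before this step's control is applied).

0 -1 -2.500 0.000
1 -1 -0.438 -0.625
2 -1 -3.133 0.328
3 -1 0.696 -1.013
4 -1 -4.714 0.883
5 4 15.433 -1.797
6 4 -5.688 5.116

(exact arithmetic carried between steps; '≈' marks a value shown rounded to 6 d.p. or computed from one; I and e_prev carry over from the previous line; the table rounds u and y to 3 d.p., halves away from zero)
n=0: y=0, sp=-1, e=sp−y=-1; I=-1, D=e−e_prev=-1; u=2·(-1)+0·(-1)+1/2·(-1)=-2.5; next y=-7/10·0+1/4·(-2.5)=-0.625
n=1: y=-0.625, sp=-1, e=sp−y=-0.375; I=-1.375, D=e−e_prev=0.625; u=2·(-0.375)+0·(-1.375)+1/2·0.625=-0.4375; next y=-7/10·(-0.625)+1/4·(-0.4375)=0.328125
n=2: y=0.328125, sp=-1, e=sp−y=-1.328125; I=-2.703125, D=e−e_prev=-0.953125; u=2·(-1.328125)+0·(-2.703125)+1/2·(-0.953125)≈-3.132813; next y=-7/10·0.328125+1/4·(-3.132813)≈-1.012891
n=3: y≈-1.012891, sp=-1, e=sp−y≈0.012891; I≈-2.690234, D=e−e_prev≈1.341016; u=2·0.012891+0·(-2.690234)+1/2·1.341016≈0.696289; next y=-7/10·(-1.012891)+1/4·0.696289≈0.883096
n=4: y≈0.883096, sp=-1, e=sp−y≈-1.883096; I≈-4.573330, D=e−e_prev≈-1.895986; u=2·(-1.883096)+0·(-4.573330)+1/2·(-1.895986)≈-4.714185; next y=-7/10·0.883096+1/4·(-4.714185)≈-1.796713
n=5: y≈-1.796713, sp=4, e=sp−y≈5.796713; I≈1.223383, D=e−e_prev≈7.679809; u=2·5.796713+0·1.223383+1/2·7.679809≈15.433331; next y=-7/10·(-1.796713)+1/4·15.433331≈5.116032
n=6: y≈5.116032, sp=4, e=sp−y≈-1.116032; I≈0.107351, D=e−e_prev≈-6.912745; u=2·(-1.116032)+0·0.107351+1/2·(-6.912745)≈-5.688436; next y=-7/10·5.116032+1/4·(-5.688436)≈-5.003331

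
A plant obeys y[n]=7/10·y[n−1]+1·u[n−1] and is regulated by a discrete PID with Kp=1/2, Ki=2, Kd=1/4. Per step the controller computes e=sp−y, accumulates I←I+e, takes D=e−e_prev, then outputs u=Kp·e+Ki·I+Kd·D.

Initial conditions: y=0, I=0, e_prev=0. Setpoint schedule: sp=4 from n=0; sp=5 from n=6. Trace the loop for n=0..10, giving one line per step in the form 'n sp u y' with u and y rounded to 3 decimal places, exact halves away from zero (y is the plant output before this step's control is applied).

0 4 11.000 0.000
1 4 -12.250 11.000
2 4 19.263 -4.550
3 4 -24.251 16.078
4 4 36.704 -12.996
5 4 -48.230 27.607
6 5 72.866 -28.906
7 5 -97.929 52.632
8 5 139.918 -61.087
9 5 -191.510 97.157
10 5 270.543 -123.499

(exact arithmetic carried between steps; '≈' marks a value shown rounded to 6 d.p. or computed from one; I and e_prev carry over from the previous line; the table rounds u and y to 3 d.p., halves away from zero)
n=0: y=0, sp=4, e=sp−y=4; I=4, D=e−e_prev=4; u=1/2·4+2·4+1/4·4=11; next y=7/10·0+1·11=11
n=1: y=11, sp=4, e=sp−y=-7; I=-3, D=e−e_prev=-11; u=1/2·(-7)+2·(-3)+1/4·(-11)=-12.25; next y=7/10·11+1·(-12.25)=-4.55
n=2: y=-4.55, sp=4, e=sp−y=8.55; I=5.55, D=e−e_prev=15.55; u=1/2·8.55+2·5.55+1/4·15.55=19.2625; next y=7/10·(-4.55)+1·19.2625=16.0775
n=3: y=16.0775, sp=4, e=sp−y=-12.0775; I=-6.5275, D=e−e_prev=-20.6275; u=1/2·(-12.0775)+2·(-6.5275)+1/4·(-20.6275)=-24.250625; next y=7/10·16.0775+1·(-24.250625)=-12.996375
n=4: y=-12.996375, sp=4, e=sp−y=16.996375; I=10.468875, D=e−e_prev=29.073875; u=1/2·16.996375+2·10.468875+1/4·29.073875≈36.704406; next y=7/10·(-12.996375)+1·36.704406≈27.606944
n=5: y≈27.606944, sp=4, e=sp−y≈-23.606944; I≈-13.138069, D=e−e_prev≈-40.603319; u=1/2·(-23.606944)+2·(-13.138069)+1/4·(-40.603319)≈-48.230439; next y=7/10·27.606944+1·(-48.230439)≈-28.905578
n=6: y≈-28.905578, sp=5, e=sp−y≈33.905578; I≈20.767510, D=e−e_prev≈57.512522; u=1/2·33.905578+2·20.767510+1/4·57.512522≈72.865939; next y=7/10·(-28.905578)+1·72.865939≈52.632034
n=7: y≈52.632034, sp=5, e=sp−y≈-47.632034; I≈-26.864525, D=e−e_prev≈-81.537613; u=1/2·(-47.632034)+2·(-26.864525)+1/4·(-81.537613)≈-97.929469; next y=7/10·52.632034+1·(-97.929469)≈-61.087045
n=8: y≈-61.087045, sp=5, e=sp−y≈66.087045; I≈39.222521, D=e−e_prev≈113.719080; u=1/2·66.087045+2·39.222521+1/4·113.719080≈139.918334; next y=7/10·(-61.087045)+1·139.918334≈97.157403
n=9: y≈97.157403, sp=5, e=sp−y≈-92.157403; I≈-52.934882, D=e−e_prev≈-158.244448; u=1/2·(-92.157403)+2·(-52.934882)+1/4·(-158.244448)≈-191.509577; next y=7/10·97.157403+1·(-191.509577)≈-123.499395
n=10: y≈-123.499395, sp=5, e=sp−y≈128.499395; I≈75.564513, D=e−e_prev≈220.656797; u=1/2·128.499395+2·75.564513+1/4·220.656797≈270.542923; next y=7/10·(-123.499395)+1·270.542923≈184.093347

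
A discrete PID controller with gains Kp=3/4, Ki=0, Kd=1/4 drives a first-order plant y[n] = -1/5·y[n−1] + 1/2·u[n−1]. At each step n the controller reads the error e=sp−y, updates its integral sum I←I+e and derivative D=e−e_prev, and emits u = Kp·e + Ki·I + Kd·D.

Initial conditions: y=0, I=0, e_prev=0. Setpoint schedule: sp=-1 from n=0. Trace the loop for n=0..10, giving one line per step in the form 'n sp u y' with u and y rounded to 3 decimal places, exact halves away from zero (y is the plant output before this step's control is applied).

0 -1 -1.000 0.000
1 -1 -0.250 -0.500
2 -1 -0.850 -0.025
3 -1 -0.336 -0.420
4 -1 -0.771 -0.084
5 -1 -0.402 -0.369
6 -1 -0.715 -0.127
7 -1 -0.450 -0.332
8 -1 -0.674 -0.159
9 -1 -0.484 -0.305
10 -1 -0.645 -0.181

(exact arithmetic carried between steps; '≈' marks a value shown rounded to 6 d.p. or computed from one; I and e_prev carry over from the previous line; the table rounds u and y to 3 d.p., halves away from zero)
n=0: y=0, sp=-1, e=sp−y=-1; I=-1, D=e−e_prev=-1; u=3/4·(-1)+0·(-1)+1/4·(-1)=-1; next y=-1/5·0+1/2·(-1)=-0.5
n=1: y=-0.5, sp=-1, e=sp−y=-0.5; I=-1.5, D=e−e_prev=0.5; u=3/4·(-0.5)+0·(-1.5)+1/4·0.5=-0.25; next y=-1/5·(-0.5)+1/2·(-0.25)=-0.025
n=2: y=-0.025, sp=-1, e=sp−y=-0.975; I=-2.475, D=e−e_prev=-0.475; u=3/4·(-0.975)+0·(-2.475)+1/4·(-0.475)=-0.85; next y=-1/5·(-0.025)+1/2·(-0.85)=-0.42
n=3: y=-0.42, sp=-1, e=sp−y=-0.58; I=-3.055, D=e−e_prev=0.395; u=3/4·(-0.58)+0·(-3.055)+1/4·0.395=-0.33625; next y=-1/5·(-0.42)+1/2·(-0.33625)=-0.084125
n=4: y=-0.084125, sp=-1, e=sp−y=-0.915875; I=-3.970875, D=e−e_prev=-0.335875; u=3/4·(-0.915875)+0·(-3.970875)+1/4·(-0.335875)=-0.770875; next y=-1/5·(-0.084125)+1/2·(-0.770875)≈-0.368613
n=5: y≈-0.368613, sp=-1, e=sp−y≈-0.631388; I≈-4.602263, D=e−e_prev≈0.284488; u=3/4·(-0.631388)+0·(-4.602263)+1/4·0.284488≈-0.402419; next y=-1/5·(-0.368613)+1/2·(-0.402419)≈-0.127487
n=6: y≈-0.127487, sp=-1, e=sp−y≈-0.872513; I≈-5.474776, D=e−e_prev≈-0.241126; u=3/4·(-0.872513)+0·(-5.474776)+1/4·(-0.241126)≈-0.714666; next y=-1/5·(-0.127487)+1/2·(-0.714666)≈-0.331836
n=7: y≈-0.331836, sp=-1, e=sp−y≈-0.668164; I≈-6.142940, D=e−e_prev≈0.204349; u=3/4·(-0.668164)+0·(-6.142940)+1/4·0.204349≈-0.450036; next y=-1/5·(-0.331836)+1/2·(-0.450036)≈-0.158651
n=8: y≈-0.158651, sp=-1, e=sp−y≈-0.841349; I≈-6.984289, D=e−e_prev≈-0.173185; u=3/4·(-0.841349)+0·(-6.984289)+1/4·(-0.173185)≈-0.674308; next y=-1/5·(-0.158651)+1/2·(-0.674308)≈-0.305424
n=9: y≈-0.305424, sp=-1, e=sp−y≈-0.694576; I≈-7.678865, D=e−e_prev≈0.146773; u=3/4·(-0.694576)+0·(-7.678865)+1/4·0.146773≈-0.484239; next y=-1/5·(-0.305424)+1/2·(-0.484239)≈-0.181035
n=10: y≈-0.181035, sp=-1, e=sp−y≈-0.818965; I≈-8.497831, D=e−e_prev≈-0.124389; u=3/4·(-0.818965)+0·(-8.497831)+1/4·(-0.124389)≈-0.645321; next y=-1/5·(-0.181035)+1/2·(-0.645321)≈-0.286454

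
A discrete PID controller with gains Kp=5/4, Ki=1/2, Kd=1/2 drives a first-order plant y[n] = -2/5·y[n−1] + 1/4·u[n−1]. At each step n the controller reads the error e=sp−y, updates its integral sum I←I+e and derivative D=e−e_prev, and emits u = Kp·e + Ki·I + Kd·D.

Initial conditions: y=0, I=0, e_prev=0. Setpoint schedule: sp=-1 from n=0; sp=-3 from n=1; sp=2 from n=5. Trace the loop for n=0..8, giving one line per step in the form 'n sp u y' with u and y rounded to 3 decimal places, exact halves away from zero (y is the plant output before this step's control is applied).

0 -1 -2.250 0.000
1 -3 -5.484 -0.563
2 -3 -4.671 -1.146
3 -3 -6.873 -0.709
4 -3 -6.168 -1.434
5 2 2.888 -0.968
6 2 -2.570 1.109
7 2 3.854 -1.086
8 2 -1.290 1.398

(exact arithmetic carried between steps; '≈' marks a value shown rounded to 6 d.p. or computed from one; I and e_prev carry over from the previous line; the table rounds u and y to 3 d.p., halves away from zero)
n=0: y=0, sp=-1, e=sp−y=-1; I=-1, D=e−e_prev=-1; u=5/4·(-1)+1/2·(-1)+1/2·(-1)=-2.25; next y=-2/5·0+1/4·(-2.25)=-0.5625
n=1: y=-0.5625, sp=-3, e=sp−y=-2.4375; I=-3.4375, D=e−e_prev=-1.4375; u=5/4·(-2.4375)+1/2·(-3.4375)+1/2·(-1.4375)=-5.484375; next y=-2/5·(-0.5625)+1/4·(-5.484375)≈-1.146094
n=2: y≈-1.146094, sp=-3, e=sp−y≈-1.853906; I≈-5.291406, D=e−e_prev≈0.583594; u=5/4·(-1.853906)+1/2·(-5.291406)+1/2·0.583594≈-4.671289; next y=-2/5·(-1.146094)+1/4·(-4.671289)≈-0.709385
n=3: y≈-0.709385, sp=-3, e=sp−y≈-2.290615; I≈-7.582021, D=e−e_prev≈-0.436709; u=5/4·(-2.290615)+1/2·(-7.582021)+1/2·(-0.436709)≈-6.872634; next y=-2/5·(-0.709385)+1/4·(-6.872634)≈-1.434405
n=4: y≈-1.434405, sp=-3, e=sp−y≈-1.565595; I≈-9.147617, D=e−e_prev≈0.725020; u=5/4·(-1.565595)+1/2·(-9.147617)+1/2·0.725020≈-6.168293; next y=-2/5·(-1.434405)+1/4·(-6.168293)≈-0.968311
n=5: y≈-0.968311, sp=2, e=sp−y≈2.968311; I≈-6.179306, D=e−e_prev≈4.533907; u=5/4·2.968311+1/2·(-6.179306)+1/2·4.533907≈2.887690; next y=-2/5·(-0.968311)+1/4·2.887690≈1.109247
n=6: y≈1.109247, sp=2, e=sp−y≈0.890753; I≈-5.288552, D=e−e_prev≈-2.077558; u=5/4·0.890753+1/2·(-5.288552)+1/2·(-2.077558)≈-2.569614; next y=-2/5·1.109247+1/4·(-2.569614)≈-1.086102
n=7: y≈-1.086102, sp=2, e=sp−y≈3.086102; I≈-2.202450, D=e−e_prev≈2.195349; u=5/4·3.086102+1/2·(-2.202450)+1/2·2.195349≈3.854077; next y=-2/5·(-1.086102)+1/4·3.854077≈1.397960
n=8: y≈1.397960, sp=2, e=sp−y≈0.602040; I≈-1.600410, D=e−e_prev≈-2.484063; u=5/4·0.602040+1/2·(-1.600410)+1/2·(-2.484063)≈-1.289687; next y=-2/5·1.397960+1/4·(-1.289687)≈-0.881606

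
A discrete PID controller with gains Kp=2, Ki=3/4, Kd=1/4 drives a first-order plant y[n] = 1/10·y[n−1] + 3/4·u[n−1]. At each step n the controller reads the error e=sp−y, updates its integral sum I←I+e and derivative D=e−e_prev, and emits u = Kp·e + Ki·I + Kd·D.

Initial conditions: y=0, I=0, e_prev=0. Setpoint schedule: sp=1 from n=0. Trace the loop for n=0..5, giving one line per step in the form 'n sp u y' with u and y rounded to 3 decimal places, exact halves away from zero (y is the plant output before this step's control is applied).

0 1 3.000 0.000
1 1 -3.250 2.250
2 1 9.763 -2.213
3 1 -16.883 7.101
4 1 38.028 -11.952
5 1 -74.856 27.326

(exact arithmetic carried between steps; '≈' marks a value shown rounded to 6 d.p. or computed from one; I and e_prev carry over from the previous line; the table rounds u and y to 3 d.p., halves away from zero)
n=0: y=0, sp=1, e=sp−y=1; I=1, D=e−e_prev=1; u=2·1+3/4·1+1/4·1=3; next y=1/10·0+3/4·3=2.25
n=1: y=2.25, sp=1, e=sp−y=-1.25; I=-0.25, D=e−e_prev=-2.25; u=2·(-1.25)+3/4·(-0.25)+1/4·(-2.25)=-3.25; next y=1/10·2.25+3/4·(-3.25)=-2.2125
n=2: y=-2.2125, sp=1, e=sp−y=3.2125; I=2.9625, D=e−e_prev=4.4625; u=2·3.2125+3/4·2.9625+1/4·4.4625=9.7625; next y=1/10·(-2.2125)+3/4·9.7625=7.100625
n=3: y=7.100625, sp=1, e=sp−y=-6.100625; I=-3.138125, D=e−e_prev=-9.313125; u=2·(-6.100625)+3/4·(-3.138125)+1/4·(-9.313125)=-16.883125; next y=1/10·7.100625+3/4·(-16.883125)≈-11.952281
n=4: y≈-11.952281, sp=1, e=sp−y≈12.952281; I≈9.814156, D=e−e_prev≈19.052906; u=2·12.952281+3/4·9.814156+1/4·19.052906≈38.028406; next y=1/10·(-11.952281)+3/4·38.028406≈27.326077
n=5: y≈27.326077, sp=1, e=sp−y≈-26.326077; I≈-16.511920, D=e−e_prev≈-39.278358; u=2·(-26.326077)+3/4·(-16.511920)+1/4·(-39.278358)≈-74.855683; next y=1/10·27.326077+3/4·(-74.855683)≈-53.409154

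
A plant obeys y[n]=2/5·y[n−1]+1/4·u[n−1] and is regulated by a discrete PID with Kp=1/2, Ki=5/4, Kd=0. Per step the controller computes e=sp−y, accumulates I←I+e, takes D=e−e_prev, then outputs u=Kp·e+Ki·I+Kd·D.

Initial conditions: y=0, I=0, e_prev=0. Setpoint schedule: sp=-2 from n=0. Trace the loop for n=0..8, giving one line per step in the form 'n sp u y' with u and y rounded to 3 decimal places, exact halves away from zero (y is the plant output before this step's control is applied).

0 -2 -3.500 0.000
1 -2 -4.469 -0.875
2 -2 -4.839 -1.467
3 -2 -4.928 -1.797
4 -2 -4.913 -1.951
5 -2 -4.873 -2.008
6 -2 -4.840 -2.022
7 -2 -4.818 -2.019
8 -2 -4.806 -2.012

(exact arithmetic carried between steps; '≈' marks a value shown rounded to 6 d.p. or computed from one; I and e_prev carry over from the previous line; the table rounds u and y to 3 d.p., halves away from zero)
n=0: y=0, sp=-2, e=sp−y=-2; I=-2, D=e−e_prev=-2; u=1/2·(-2)+5/4·(-2)+0·(-2)=-3.5; next y=2/5·0+1/4·(-3.5)=-0.875
n=1: y=-0.875, sp=-2, e=sp−y=-1.125; I=-3.125, D=e−e_prev=0.875; u=1/2·(-1.125)+5/4·(-3.125)+0·0.875=-4.46875; next y=2/5·(-0.875)+1/4·(-4.46875)≈-1.467188
n=2: y≈-1.467188, sp=-2, e=sp−y≈-0.532813; I≈-3.657813, D=e−e_prev≈0.592188; u=1/2·(-0.532813)+5/4·(-3.657813)+0·0.592188≈-4.838672; next y=2/5·(-1.467188)+1/4·(-4.838672)≈-1.796543
n=3: y≈-1.796543, sp=-2, e=sp−y≈-0.203457; I≈-3.861270, D=e−e_prev≈0.329355; u=1/2·(-0.203457)+5/4·(-3.861270)+0·0.329355≈-4.928315; next y=2/5·(-1.796543)+1/4·(-4.928315)≈-1.950696
n=4: y≈-1.950696, sp=-2, e=sp−y≈-0.049304; I≈-3.910573, D=e−e_prev≈0.154153; u=1/2·(-0.049304)+5/4·(-3.910573)+0·0.154153≈-4.912869; next y=2/5·(-1.950696)+1/4·(-4.912869)≈-2.008496
n=5: y≈-2.008496, sp=-2, e=sp−y≈0.008496; I≈-3.902078, D=e−e_prev≈0.057800; u=1/2·0.008496+5/4·(-3.902078)+0·0.057800≈-4.873350; next y=2/5·(-2.008496)+1/4·(-4.873350)≈-2.021736
n=6: y≈-2.021736, sp=-2, e=sp−y≈0.021736; I≈-3.880342, D=e−e_prev≈0.013240; u=1/2·0.021736+5/4·(-3.880342)+0·0.013240≈-4.839560; next y=2/5·(-2.021736)+1/4·(-4.839560)≈-2.018584
n=7: y≈-2.018584, sp=-2, e=sp−y≈0.018584; I≈-3.861758, D=e−e_prev≈-0.003151; u=1/2·0.018584+5/4·(-3.861758)+0·(-0.003151)≈-4.817905; next y=2/5·(-2.018584)+1/4·(-4.817905)≈-2.011910
n=8: y≈-2.011910, sp=-2, e=sp−y≈0.011910; I≈-3.849848, D=e−e_prev≈-0.006674; u=1/2·0.011910+5/4·(-3.849848)+0·(-0.006674)≈-4.806355; next y=2/5·(-2.011910)+1/4·(-4.806355)≈-2.006353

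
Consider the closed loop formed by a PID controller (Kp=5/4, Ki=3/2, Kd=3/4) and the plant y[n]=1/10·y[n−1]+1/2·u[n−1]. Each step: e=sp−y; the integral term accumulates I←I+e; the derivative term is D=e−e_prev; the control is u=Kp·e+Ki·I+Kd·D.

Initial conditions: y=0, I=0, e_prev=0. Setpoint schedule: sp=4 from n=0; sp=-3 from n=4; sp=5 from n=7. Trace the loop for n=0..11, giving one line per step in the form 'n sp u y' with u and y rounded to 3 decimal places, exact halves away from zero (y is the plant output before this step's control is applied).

(exact arithmetic carried between steps; '≈' marks a value shown rounded to 6 d.p. or computed from one; I and e_prev carry over from the previous line; the table rounds u and y to 3 d.p., halves away from zero)
n=0: y=0, sp=4, e=sp−y=4; I=4, D=e−e_prev=4; u=5/4·4+3/2·4+3/4·4=14; next y=1/10·0+1/2·14=7
n=1: y=7, sp=4, e=sp−y=-3; I=1, D=e−e_prev=-7; u=5/4·(-3)+3/2·1+3/4·(-7)=-7.5; next y=1/10·7+1/2·(-7.5)=-3.05
n=2: y=-3.05, sp=4, e=sp−y=7.05; I=8.05, D=e−e_prev=10.05; u=5/4·7.05+3/2·8.05+3/4·10.05=28.425; next y=1/10·(-3.05)+1/2·28.425=13.9075
n=3: y=13.9075, sp=4, e=sp−y=-9.9075; I=-1.8575, D=e−e_prev=-16.9575; u=5/4·(-9.9075)+3/2·(-1.8575)+3/4·(-16.9575)=-27.88875; next y=1/10·13.9075+1/2·(-27.88875)=-12.553625
n=4: y=-12.553625, sp=-3, e=sp−y=9.553625; I=7.696125, D=e−e_prev=19.461125; u=5/4·9.553625+3/2·7.696125+3/4·19.461125≈38.082063; next y=1/10·(-12.553625)+1/2·38.082063≈17.785669
n=5: y≈17.785669, sp=-3, e=sp−y≈-20.785669; I≈-13.089544, D=e−e_prev≈-30.339294; u=5/4·(-20.785669)+3/2·(-13.089544)+3/4·(-30.339294)≈-68.370872; next y=1/10·17.785669+1/2·(-68.370872)≈-32.406869
n=6: y≈-32.406869, sp=-3, e=sp−y≈29.406869; I≈16.317325, D=e−e_prev≈50.192538; u=5/4·29.406869+3/2·16.317325+3/4·50.192538≈98.878978; next y=1/10·(-32.406869)+1/2·98.878978≈46.198802
n=7: y≈46.198802, sp=5, e=sp−y≈-41.198802; I≈-24.881477, D=e−e_prev≈-70.605671; u=5/4·(-41.198802)+3/2·(-24.881477)+3/4·(-70.605671)≈-141.774971; next y=1/10·46.198802+1/2·(-141.774971)≈-66.267605
n=8: y≈-66.267605, sp=5, e=sp−y≈71.267605; I≈46.386128, D=e−e_prev≈112.466407; u=5/4·71.267605+3/2·46.386128+3/4·112.466407≈243.013504; next y=1/10·(-66.267605)+1/2·243.013504≈114.879992
n=9: y≈114.879992, sp=5, e=sp−y≈-109.879992; I≈-63.493863, D=e−e_prev≈-181.147597; u=5/4·(-109.879992)+3/2·(-63.493863)+3/4·(-181.147597)≈-368.451482; next y=1/10·114.879992+1/2·(-368.451482)≈-172.737742
n=10: y≈-172.737742, sp=5, e=sp−y≈177.737742; I≈114.243879, D=e−e_prev≈287.617733; u=5/4·177.737742+3/2·114.243879+3/4·287.617733≈609.251295; next y=1/10·(-172.737742)+1/2·609.251295≈287.351873
n=11: y≈287.351873, sp=5, e=sp−y≈-282.351873; I≈-168.107995, D=e−e_prev≈-460.089615; u=5/4·(-282.351873)+3/2·(-168.107995)+3/4·(-460.089615)≈-950.169045; next y=1/10·287.351873+1/2·(-950.169045)≈-446.349335

0 4 14.000 0.000
1 4 -7.500 7.000
2 4 28.425 -3.050
3 4 -27.889 13.908
4 -3 38.082 -12.554
5 -3 -68.371 17.786
6 -3 98.879 -32.407
7 5 -141.775 46.199
8 5 243.014 -66.268
9 5 -368.451 114.880
10 5 609.251 -172.738
11 5 -950.169 287.352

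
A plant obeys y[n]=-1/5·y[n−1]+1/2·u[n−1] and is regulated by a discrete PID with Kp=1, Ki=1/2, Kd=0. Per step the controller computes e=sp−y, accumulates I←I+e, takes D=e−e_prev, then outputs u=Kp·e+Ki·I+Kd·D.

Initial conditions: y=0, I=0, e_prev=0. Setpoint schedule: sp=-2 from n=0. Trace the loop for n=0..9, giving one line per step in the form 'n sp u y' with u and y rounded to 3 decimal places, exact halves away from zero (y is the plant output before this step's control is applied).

0 -2 -3.000 0.000
1 -2 -1.750 -1.500
2 -2 -3.388 -0.575
3 -2 -2.594 -1.579
4 -2 -3.701 -0.981
5 -2 -3.201 -1.654
6 -2 -3.951 -1.270
7 -2 -3.638 -1.721
8 -2 -4.147 -1.475
9 -2 -3.954 -1.779

(exact arithmetic carried between steps; '≈' marks a value shown rounded to 6 d.p. or computed from one; I and e_prev carry over from the previous line; the table rounds u and y to 3 d.p., halves away from zero)
n=0: y=0, sp=-2, e=sp−y=-2; I=-2, D=e−e_prev=-2; u=1·(-2)+1/2·(-2)+0·(-2)=-3; next y=-1/5·0+1/2·(-3)=-1.5
n=1: y=-1.5, sp=-2, e=sp−y=-0.5; I=-2.5, D=e−e_prev=1.5; u=1·(-0.5)+1/2·(-2.5)+0·1.5=-1.75; next y=-1/5·(-1.5)+1/2·(-1.75)=-0.575
n=2: y=-0.575, sp=-2, e=sp−y=-1.425; I=-3.925, D=e−e_prev=-0.925; u=1·(-1.425)+1/2·(-3.925)+0·(-0.925)=-3.3875; next y=-1/5·(-0.575)+1/2·(-3.3875)=-1.57875
n=3: y=-1.57875, sp=-2, e=sp−y=-0.42125; I=-4.34625, D=e−e_prev=1.00375; u=1·(-0.42125)+1/2·(-4.34625)+0·1.00375=-2.594375; next y=-1/5·(-1.57875)+1/2·(-2.594375)≈-0.981438
n=4: y≈-0.981438, sp=-2, e=sp−y≈-1.018563; I≈-5.364813, D=e−e_prev≈-0.597313; u=1·(-1.018563)+1/2·(-5.364813)+0·(-0.597313)≈-3.700969; next y=-1/5·(-0.981438)+1/2·(-3.700969)≈-1.654197
n=5: y≈-1.654197, sp=-2, e=sp−y≈-0.345803; I≈-5.710616, D=e−e_prev≈0.672759; u=1·(-0.345803)+1/2·(-5.710616)+0·0.672759≈-3.201111; next y=-1/5·(-1.654197)+1/2·(-3.201111)≈-1.269716
n=6: y≈-1.269716, sp=-2, e=sp−y≈-0.730284; I≈-6.440900, D=e−e_prev≈-0.384481; u=1·(-0.730284)+1/2·(-6.440900)+0·(-0.384481)≈-3.950734; next y=-1/5·(-1.269716)+1/2·(-3.950734)≈-1.721424
n=7: y≈-1.721424, sp=-2, e=sp−y≈-0.278576; I≈-6.719476, D=e−e_prev≈0.451708; u=1·(-0.278576)+1/2·(-6.719476)+0·0.451708≈-3.638314; next y=-1/5·(-1.721424)+1/2·(-3.638314)≈-1.474872
n=8: y≈-1.474872, sp=-2, e=sp−y≈-0.525128; I≈-7.244603, D=e−e_prev≈-0.246551; u=1·(-0.525128)+1/2·(-7.244603)+0·(-0.246551)≈-4.147429; next y=-1/5·(-1.474872)+1/2·(-4.147429)≈-1.778740
n=9: y≈-1.778740, sp=-2, e=sp−y≈-0.221260; I≈-7.465863, D=e−e_prev≈0.303868; u=1·(-0.221260)+1/2·(-7.465863)+0·0.303868≈-3.954192; next y=-1/5·(-1.778740)+1/2·(-3.954192)≈-1.621348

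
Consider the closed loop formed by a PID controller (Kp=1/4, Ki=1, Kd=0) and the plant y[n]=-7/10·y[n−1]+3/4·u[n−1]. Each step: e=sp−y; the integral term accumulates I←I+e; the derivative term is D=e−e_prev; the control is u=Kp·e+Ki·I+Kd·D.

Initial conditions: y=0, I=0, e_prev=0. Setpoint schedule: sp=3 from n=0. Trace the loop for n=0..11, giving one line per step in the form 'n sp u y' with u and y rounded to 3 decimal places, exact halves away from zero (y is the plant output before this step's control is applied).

(exact arithmetic carried between steps; '≈' marks a value shown rounded to 6 d.p. or computed from one; I and e_prev carry over from the previous line; the table rounds u and y to 3 d.p., halves away from zero)
n=0: y=0, sp=3, e=sp−y=3; I=3, D=e−e_prev=3; u=1/4·3+1·3+0·3=3.75; next y=-7/10·0+3/4·3.75=2.8125
n=1: y=2.8125, sp=3, e=sp−y=0.1875; I=3.1875, D=e−e_prev=-2.8125; u=1/4·0.1875+1·3.1875+0·(-2.8125)=3.234375; next y=-7/10·2.8125+3/4·3.234375≈0.457031
n=2: y≈0.457031, sp=3, e=sp−y≈2.542969; I≈5.730469, D=e−e_prev≈2.355469; u=1/4·2.542969+1·5.730469+0·2.355469≈6.366211; next y=-7/10·0.457031+3/4·6.366211≈4.454736
n=3: y≈4.454736, sp=3, e=sp−y≈-1.454736; I≈4.275732, D=e−e_prev≈-3.997705; u=1/4·(-1.454736)+1·4.275732+0·(-3.997705)≈3.912048; next y=-7/10·4.454736+3/4·3.912048≈-0.184279
n=4: y≈-0.184279, sp=3, e=sp−y≈3.184279; I≈7.460012, D=e−e_prev≈4.639016; u=1/4·3.184279+1·7.460012+0·4.639016≈8.256081; next y=-7/10·(-0.184279)+3/4·8.256081≈6.321056
n=5: y≈6.321056, sp=3, e=sp−y≈-3.321056; I≈4.138955, D=e−e_prev≈-6.505336; u=1/4·(-3.321056)+1·4.138955+0·(-6.505336)≈3.308691; next y=-7/10·6.321056+3/4·3.308691≈-1.943221
n=6: y≈-1.943221, sp=3, e=sp−y≈4.943221; I≈9.082176, D=e−e_prev≈8.264278; u=1/4·4.943221+1·9.082176+0·8.264278≈10.317982; next y=-7/10·(-1.943221)+3/4·10.317982≈9.098741
n=7: y≈9.098741, sp=3, e=sp−y≈-6.098741; I≈2.983435, D=e−e_prev≈-11.041962; u=1/4·(-6.098741)+1·2.983435+0·(-11.041962)≈1.458750; next y=-7/10·9.098741+3/4·1.458750≈-5.275056
n=8: y≈-5.275056, sp=3, e=sp−y≈8.275056; I≈11.258492, D=e−e_prev≈14.373798; u=1/4·8.275056+1·11.258492+0·14.373798≈13.327256; next y=-7/10·(-5.275056)+3/4·13.327256≈13.687981
n=9: y≈13.687981, sp=3, e=sp−y≈-10.687981; I≈0.570510, D=e−e_prev≈-18.963038; u=1/4·(-10.687981)+1·0.570510+0·(-18.963038)≈-2.101485; next y=-7/10·13.687981+3/4·(-2.101485)≈-11.157701
n=10: y≈-11.157701, sp=3, e=sp−y≈14.157701; I≈14.728211, D=e−e_prev≈24.845682; u=1/4·14.157701+1·14.728211+0·24.845682≈18.267636; next y=-7/10·(-11.157701)+3/4·18.267636≈21.511117
n=11: y≈21.511117, sp=3, e=sp−y≈-18.511117; I≈-3.782907, D=e−e_prev≈-32.668818; u=1/4·(-18.511117)+1·(-3.782907)+0·(-32.668818)≈-8.410686; next y=-7/10·21.511117+3/4·(-8.410686)≈-21.365797

0 3 3.750 0.000
1 3 3.234 2.813
2 3 6.366 0.457
3 3 3.912 4.455
4 3 8.256 -0.184
5 3 3.309 6.321
6 3 10.318 -1.943
7 3 1.459 9.099
8 3 13.327 -5.275
9 3 -2.101 13.688
10 3 18.268 -11.158
11 3 -8.411 21.511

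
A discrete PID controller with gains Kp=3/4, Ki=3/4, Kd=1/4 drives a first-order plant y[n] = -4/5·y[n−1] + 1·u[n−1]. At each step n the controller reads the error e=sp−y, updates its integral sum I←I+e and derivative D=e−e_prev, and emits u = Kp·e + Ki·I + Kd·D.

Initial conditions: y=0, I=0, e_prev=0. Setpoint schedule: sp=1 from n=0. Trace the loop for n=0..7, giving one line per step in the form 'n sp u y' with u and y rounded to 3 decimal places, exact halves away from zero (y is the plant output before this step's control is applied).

(exact arithmetic carried between steps; '≈' marks a value shown rounded to 6 d.p. or computed from one; I and e_prev carry over from the previous line; the table rounds u and y to 3 d.p., halves away from zero)
n=0: y=0, sp=1, e=sp−y=1; I=1, D=e−e_prev=1; u=3/4·1+3/4·1+1/4·1=1.75; next y=-4/5·0+1·1.75=1.75
n=1: y=1.75, sp=1, e=sp−y=-0.75; I=0.25, D=e−e_prev=-1.75; u=3/4·(-0.75)+3/4·0.25+1/4·(-1.75)=-0.8125; next y=-4/5·1.75+1·(-0.8125)=-2.2125
n=2: y=-2.2125, sp=1, e=sp−y=3.2125; I=3.4625, D=e−e_prev=3.9625; u=3/4·3.2125+3/4·3.4625+1/4·3.9625=5.996875; next y=-4/5·(-2.2125)+1·5.996875=7.766875
n=3: y=7.766875, sp=1, e=sp−y=-6.766875; I=-3.304375, D=e−e_prev=-9.979375; u=3/4·(-6.766875)+3/4·(-3.304375)+1/4·(-9.979375)≈-10.048281; next y=-4/5·7.766875+1·(-10.048281)≈-16.261781
n=4: y≈-16.261781, sp=1, e=sp−y≈17.261781; I≈13.957406, D=e−e_prev≈24.028656; u=3/4·17.261781+3/4·13.957406+1/4·24.028656≈29.421555; next y=-4/5·(-16.261781)+1·29.421555≈42.430980
n=5: y≈42.430980, sp=1, e=sp−y≈-41.430980; I≈-27.473573, D=e−e_prev≈-58.692761; u=3/4·(-41.430980)+3/4·(-27.473573)+1/4·(-58.692761)≈-66.351605; next y=-4/5·42.430980+1·(-66.351605)≈-100.296389
n=6: y≈-100.296389, sp=1, e=sp−y≈101.296389; I≈73.822815, D=e−e_prev≈142.727369; u=3/4·101.296389+3/4·73.822815+1/4·142.727369≈167.021245; next y=-4/5·(-100.296389)+1·167.021245≈247.258356
n=7: y≈247.258356, sp=1, e=sp−y≈-246.258356; I≈-172.435541, D=e−e_prev≈-347.554745; u=3/4·(-246.258356)+3/4·(-172.435541)+1/4·(-347.554745)≈-400.909109; next y=-4/5·247.258356+1·(-400.909109)≈-598.715794

0 1 1.750 0.000
1 1 -0.813 1.750
2 1 5.997 -2.213
3 1 -10.048 7.767
4 1 29.422 -16.262
5 1 -66.352 42.431
6 1 167.021 -100.296
7 1 -400.909 247.258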